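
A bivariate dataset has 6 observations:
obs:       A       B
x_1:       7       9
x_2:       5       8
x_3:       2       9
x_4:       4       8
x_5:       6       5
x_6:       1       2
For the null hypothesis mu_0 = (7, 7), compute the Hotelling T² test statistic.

Step 1 — sample mean vector:
  mean(A) = (7 + 5 + 2 + 4 + 6 + 1) / 6 = 25/6 = 4.1667
  mean(B) = (9 + 8 + 9 + 8 + 5 + 2) / 6 = 41/6 = 6.8333
  x̄ = (4.1667, 6.8333),  deviation x̄ - mu_0 = (4.1667, 6.8333) - (7, 7) = (-2.8333, -0.1667).

Step 2 — sample covariance matrix, S[i,j] = (1/(n-1)) · Σ_k (x_{k,i} - mean_i) · (x_{k,j} - mean_j), divisor n-1 = 5:
  S[A,A] = ((2.8333)·(2.8333) + (0.8333)·(0.8333) + (-2.1667)·(-2.1667) + (-0.1667)·(-0.1667) + (1.8333)·(1.8333) + (-3.1667)·(-3.1667)) / 5 = 26.8333/5 = 5.3667
  S[A,B] = ((2.8333)·(2.1667) + (0.8333)·(1.1667) + (-2.1667)·(2.1667) + (-0.1667)·(1.1667) + (1.8333)·(-1.8333) + (-3.1667)·(-4.8333)) / 5 = 14.1667/5 = 2.8333
  S[B,B] = ((2.1667)·(2.1667) + (1.1667)·(1.1667) + (2.1667)·(2.1667) + (1.1667)·(1.1667) + (-1.8333)·(-1.8333) + (-4.8333)·(-4.8333)) / 5 = 38.8333/5 = 7.7667
  S = [[5.3667, 2.8333],
 [2.8333, 7.7667]].

Step 3 — invert S. det(S) = 5.3667·7.7667 - (2.8333)² = 33.6533.
  S^{-1} = (1/det) · [[d, -b], [-b, a]] = [[0.2308, -0.0842],
 [-0.0842, 0.1595]].

Step 4 — quadratic form (x̄ - mu_0)^T · S^{-1} · (x̄ - mu_0):
  S^{-1} · (x̄ - mu_0) = (-0.6399, 0.212),
  (x̄ - mu_0)^T · [...] = (-2.8333)·(-0.6399) + (-0.1667)·(0.212) = 1.7776.

Step 5 — scale by n: T² = 6 · 1.7776 = 10.6656.

T² ≈ 10.6656


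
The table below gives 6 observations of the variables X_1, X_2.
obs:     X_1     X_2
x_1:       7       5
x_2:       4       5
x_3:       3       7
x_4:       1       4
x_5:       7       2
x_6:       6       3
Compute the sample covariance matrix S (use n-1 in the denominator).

Step 1 — column means:
  mean(X_1) = (7 + 4 + 3 + 1 + 7 + 6) / 6 = 28/6 = 4.6667
  mean(X_2) = (5 + 5 + 7 + 4 + 2 + 3) / 6 = 26/6 = 4.3333

Step 2 — sample covariance S[i,j] = (1/(n-1)) · Σ_k (x_{k,i} - mean_i) · (x_{k,j} - mean_j), with n-1 = 5.
  S[X_1,X_1] = ((2.3333)·(2.3333) + (-0.6667)·(-0.6667) + (-1.6667)·(-1.6667) + (-3.6667)·(-3.6667) + (2.3333)·(2.3333) + (1.3333)·(1.3333)) / 5 = 29.3333/5 = 5.8667
  S[X_1,X_2] = ((2.3333)·(0.6667) + (-0.6667)·(0.6667) + (-1.6667)·(2.6667) + (-3.6667)·(-0.3333) + (2.3333)·(-2.3333) + (1.3333)·(-1.3333)) / 5 = -9.3333/5 = -1.8667
  S[X_2,X_2] = ((0.6667)·(0.6667) + (0.6667)·(0.6667) + (2.6667)·(2.6667) + (-0.3333)·(-0.3333) + (-2.3333)·(-2.3333) + (-1.3333)·(-1.3333)) / 5 = 15.3333/5 = 3.0667

S is symmetric (S[j,i] = S[i,j]). Assembling:

S = [[5.8667, -1.8667],
 [-1.8667, 3.0667]]


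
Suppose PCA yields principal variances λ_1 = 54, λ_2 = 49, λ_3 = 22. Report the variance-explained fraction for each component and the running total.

Step 1 — total variance = trace(Sigma) = Σ λ_i = 54 + 49 + 22 = 125.

Step 2 — fraction explained by component i = λ_i / Σ λ:
  PC1: 54/125 = 0.432
  PC2: 49/125 = 0.392
  PC3: 22/125 = 0.176

Step 3 — cumulative fraction after k components = (λ_1 + ... + λ_k) / Σ λ:
  k = 1: 54/125 = 0.432
  k = 2: (54 + 49)/125 = 103/125 = 0.824
  k = 3: (54 + 49 + 22)/125 = 125/125 = 1

Summary (fraction, with percent):

explained: PC1 0.432 (43.2%), PC2 0.392 (39.2%), PC3 0.176 (17.6%);  cumulative: 0.432, 0.824, 1


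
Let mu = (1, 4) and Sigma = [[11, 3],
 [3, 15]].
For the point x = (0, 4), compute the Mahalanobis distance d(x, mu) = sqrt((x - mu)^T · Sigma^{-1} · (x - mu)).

Step 1 — centre the observation: (x - mu) = (-1, 0).

Step 2 — invert Sigma. det(Sigma) = 11·15 - (3)² = 156.
  Sigma^{-1} = (1/det) · [[d, -b], [-b, a]] = [[0.0962, -0.0192],
 [-0.0192, 0.0705]].

Step 3 — form the quadratic (x - mu)^T · Sigma^{-1} · (x - mu):
  Sigma^{-1} · (x - mu) = (-0.0962, 0.0192).
  (x - mu)^T · [Sigma^{-1} · (x - mu)] = (-1)·(-0.0962) + (0)·(0.0192) = 0.0962.

Step 4 — take square root: d = √(0.0962) ≈ 0.3101.

d(x, mu) = √(0.0962) ≈ 0.3101


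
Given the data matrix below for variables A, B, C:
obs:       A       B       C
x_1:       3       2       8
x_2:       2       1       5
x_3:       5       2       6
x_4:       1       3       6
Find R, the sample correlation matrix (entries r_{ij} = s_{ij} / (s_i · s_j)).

Step 1 — column means:
  mean(A) = (3 + 2 + 5 + 1) / 4 = 11/4 = 2.75
  mean(B) = (2 + 1 + 2 + 3) / 4 = 8/4 = 2
  mean(C) = (8 + 5 + 6 + 6) / 4 = 25/4 = 6.25

Step 2 — sample variances and covariances s[i,j] = (1/(n-1)) · Σ_k (x_{k,i} - mean_i) · (x_{k,j} - mean_j), with n-1 = 3:
  s[A,A] = ((0.25)·(0.25) + (-0.75)·(-0.75) + (2.25)·(2.25) + (-1.75)·(-1.75)) / 3 = 8.75/3 = 2.9167
  s[A,B] = ((0.25)·(0) + (-0.75)·(-1) + (2.25)·(0) + (-1.75)·(1)) / 3 = -1/3 = -0.3333
  s[A,C] = ((0.25)·(1.75) + (-0.75)·(-1.25) + (2.25)·(-0.25) + (-1.75)·(-0.25)) / 3 = 1.25/3 = 0.4167
  s[B,B] = ((0)·(0) + (-1)·(-1) + (0)·(0) + (1)·(1)) / 3 = 2/3 = 0.6667
  s[B,C] = ((0)·(1.75) + (-1)·(-1.25) + (0)·(-0.25) + (1)·(-0.25)) / 3 = 1/3 = 0.3333
  s[C,C] = ((1.75)·(1.75) + (-1.25)·(-1.25) + (-0.25)·(-0.25) + (-0.25)·(-0.25)) / 3 = 4.75/3 = 1.5833
  Sample standard deviations s_i = √(s[i,i]):
  s(A) = √(2.9167) = 1.7078
  s(B) = √(0.6667) = 0.8165
  s(C) = √(1.5833) = 1.2583

Step 3 — r_{ij} = s_{ij} / (s_i · s_j):
  r[A,A] = 1 (diagonal).
  r[A,B] = -0.3333 / (1.7078 · 0.8165) = -0.3333 / 1.3944 = -0.239
  r[A,C] = 0.4167 / (1.7078 · 1.2583) = 0.4167 / 2.149 = 0.1939
  r[B,B] = 1 (diagonal).
  r[B,C] = 0.3333 / (0.8165 · 1.2583) = 0.3333 / 1.0274 = 0.3244
  r[C,C] = 1 (diagonal).

R is symmetric with unit diagonal. Assembling:

R = [[1, -0.239, 0.1939],
 [-0.239, 1, 0.3244],
 [0.1939, 0.3244, 1]]


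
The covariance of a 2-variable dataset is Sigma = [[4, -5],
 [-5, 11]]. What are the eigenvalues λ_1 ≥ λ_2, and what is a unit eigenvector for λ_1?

Step 1 — characteristic polynomial of 2×2 Sigma:
  det(Sigma - λI) = λ² - trace · λ + det = 0.
  trace = 4 + 11 = 15, det = 4·11 - (-5)² = 19.
Step 2 — discriminant:
  Δ = trace² - 4·det = 225 - 76 = 149.
Step 3 — eigenvalues:
  λ = (trace ± √Δ)/2 = (15 ± 12.2066)/2,
  λ_1 = 13.6033,  λ_2 = 1.3967.

Step 4 — unit eigenvector for λ_1: solve (Sigma - λ_1 I)v = 0. First row:
  (4 - 13.6033)·v_x + (-5)·v_y = 0, i.e. (-9.6033)·v_x + (-5)·v_y = 0,
  so v ∝ (b, λ_1 - a) = (-5, 9.6033); multiply by -1 so the first entry is positive: u = (5, -9.6033).
  ||u|| = √((5)² + (-9.6033)²) = √(117.2229) ≈ 10.827,
  v_1 = u/||u|| ≈ (0.4618, -0.887) (||v_1|| = 1).

λ_1 = 13.6033,  λ_2 = 1.3967;  v_1 ≈ (0.4618, -0.887)


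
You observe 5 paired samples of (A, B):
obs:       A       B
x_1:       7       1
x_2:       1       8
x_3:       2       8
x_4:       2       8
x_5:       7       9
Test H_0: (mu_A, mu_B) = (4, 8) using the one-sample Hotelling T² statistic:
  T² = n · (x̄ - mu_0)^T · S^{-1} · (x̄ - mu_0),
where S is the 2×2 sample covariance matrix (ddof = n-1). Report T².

Step 1 — sample mean vector:
  mean(A) = (7 + 1 + 2 + 2 + 7) / 5 = 19/5 = 3.8
  mean(B) = (1 + 8 + 8 + 8 + 9) / 5 = 34/5 = 6.8
  x̄ = (3.8, 6.8),  deviation x̄ - mu_0 = (3.8, 6.8) - (4, 8) = (-0.2, -1.2).

Step 2 — sample covariance matrix, S[i,j] = (1/(n-1)) · Σ_k (x_{k,i} - mean_i) · (x_{k,j} - mean_j), divisor n-1 = 4:
  S[A,A] = ((3.2)·(3.2) + (-2.8)·(-2.8) + (-1.8)·(-1.8) + (-1.8)·(-1.8) + (3.2)·(3.2)) / 4 = 34.8/4 = 8.7
  S[A,B] = ((3.2)·(-5.8) + (-2.8)·(1.2) + (-1.8)·(1.2) + (-1.8)·(1.2) + (3.2)·(2.2)) / 4 = -19.2/4 = -4.8
  S[B,B] = ((-5.8)·(-5.8) + (1.2)·(1.2) + (1.2)·(1.2) + (1.2)·(1.2) + (2.2)·(2.2)) / 4 = 42.8/4 = 10.7
  S = [[8.7, -4.8],
 [-4.8, 10.7]].

Step 3 — invert S. det(S) = 8.7·10.7 - (-4.8)² = 70.05.
  S^{-1} = (1/det) · [[d, -b], [-b, a]] = [[0.1527, 0.0685],
 [0.0685, 0.1242]].

Step 4 — quadratic form (x̄ - mu_0)^T · S^{-1} · (x̄ - mu_0):
  S^{-1} · (x̄ - mu_0) = (-0.1128, -0.1627),
  (x̄ - mu_0)^T · [...] = (-0.2)·(-0.1128) + (-1.2)·(-0.1627) = 0.2178.

Step 5 — scale by n: T² = 5 · 0.2178 = 1.0892.

T² ≈ 1.0892


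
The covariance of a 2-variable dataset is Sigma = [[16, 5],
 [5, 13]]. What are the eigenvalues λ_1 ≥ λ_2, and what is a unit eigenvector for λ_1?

Step 1 — characteristic polynomial of 2×2 Sigma:
  det(Sigma - λI) = λ² - trace · λ + det = 0.
  trace = 16 + 13 = 29, det = 16·13 - (5)² = 183.
Step 2 — discriminant:
  Δ = trace² - 4·det = 841 - 732 = 109.
Step 3 — eigenvalues:
  λ = (trace ± √Δ)/2 = (29 ± 10.4403)/2,
  λ_1 = 19.7202,  λ_2 = 9.2798.

Step 4 — unit eigenvector for λ_1: solve (Sigma - λ_1 I)v = 0. First row:
  (16 - 19.7202)·v_x + (5)·v_y = 0, i.e. (-3.7202)·v_x + (5)·v_y = 0,
  so v ∝ (b, λ_1 - a) = (5, 3.7202) = u.
  ||u|| = √((5)² + (3.7202)²) = √(38.8395) ≈ 6.2321,
  v_1 = u/||u|| ≈ (0.8023, 0.5969) (||v_1|| = 1).

λ_1 = 19.7202,  λ_2 = 9.2798;  v_1 ≈ (0.8023, 0.5969)


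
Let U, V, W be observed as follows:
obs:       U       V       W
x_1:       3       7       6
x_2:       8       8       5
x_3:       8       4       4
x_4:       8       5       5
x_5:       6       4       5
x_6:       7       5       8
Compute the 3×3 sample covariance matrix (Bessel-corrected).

Step 1 — column means:
  mean(U) = (3 + 8 + 8 + 8 + 6 + 7) / 6 = 40/6 = 6.6667
  mean(V) = (7 + 8 + 4 + 5 + 4 + 5) / 6 = 33/6 = 5.5
  mean(W) = (6 + 5 + 4 + 5 + 5 + 8) / 6 = 33/6 = 5.5

Step 2 — sample covariance S[i,j] = (1/(n-1)) · Σ_k (x_{k,i} - mean_i) · (x_{k,j} - mean_j), with n-1 = 5.
  S[U,U] = ((-3.6667)·(-3.6667) + (1.3333)·(1.3333) + (1.3333)·(1.3333) + (1.3333)·(1.3333) + (-0.6667)·(-0.6667) + (0.3333)·(0.3333)) / 5 = 19.3333/5 = 3.8667
  S[U,V] = ((-3.6667)·(1.5) + (1.3333)·(2.5) + (1.3333)·(-1.5) + (1.3333)·(-0.5) + (-0.6667)·(-1.5) + (0.3333)·(-0.5)) / 5 = -4/5 = -0.8
  S[U,W] = ((-3.6667)·(0.5) + (1.3333)·(-0.5) + (1.3333)·(-1.5) + (1.3333)·(-0.5) + (-0.6667)·(-0.5) + (0.3333)·(2.5)) / 5 = -4/5 = -0.8
  S[V,V] = ((1.5)·(1.5) + (2.5)·(2.5) + (-1.5)·(-1.5) + (-0.5)·(-0.5) + (-1.5)·(-1.5) + (-0.5)·(-0.5)) / 5 = 13.5/5 = 2.7
  S[V,W] = ((1.5)·(0.5) + (2.5)·(-0.5) + (-1.5)·(-1.5) + (-0.5)·(-0.5) + (-1.5)·(-0.5) + (-0.5)·(2.5)) / 5 = 1.5/5 = 0.3
  S[W,W] = ((0.5)·(0.5) + (-0.5)·(-0.5) + (-1.5)·(-1.5) + (-0.5)·(-0.5) + (-0.5)·(-0.5) + (2.5)·(2.5)) / 5 = 9.5/5 = 1.9

S is symmetric (S[j,i] = S[i,j]). Assembling:

S = [[3.8667, -0.8, -0.8],
 [-0.8, 2.7, 0.3],
 [-0.8, 0.3, 1.9]]


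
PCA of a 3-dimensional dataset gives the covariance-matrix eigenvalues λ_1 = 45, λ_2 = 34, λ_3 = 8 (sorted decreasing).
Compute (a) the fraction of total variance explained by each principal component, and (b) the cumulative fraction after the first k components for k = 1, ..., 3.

Step 1 — total variance = trace(Sigma) = Σ λ_i = 45 + 34 + 8 = 87.

Step 2 — fraction explained by component i = λ_i / Σ λ:
  PC1: 45/87 = 0.5172
  PC2: 34/87 = 0.3908
  PC3: 8/87 = 0.092

Step 3 — cumulative fraction after k components = (λ_1 + ... + λ_k) / Σ λ:
  k = 1: 45/87 = 0.5172
  k = 2: (45 + 34)/87 = 79/87 = 0.908
  k = 3: (45 + 34 + 8)/87 = 87/87 = 1

Summary (fraction, with percent):

explained: PC1 0.5172 (51.72%), PC2 0.3908 (39.08%), PC3 0.092 (9.2%);  cumulative: 0.5172, 0.908, 1


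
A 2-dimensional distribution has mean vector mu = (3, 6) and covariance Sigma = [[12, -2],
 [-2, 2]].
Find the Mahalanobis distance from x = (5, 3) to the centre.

Step 1 — centre the observation: (x - mu) = (2, -3).

Step 2 — invert Sigma. det(Sigma) = 12·2 - (-2)² = 20.
  Sigma^{-1} = (1/det) · [[d, -b], [-b, a]] = [[0.1, 0.1],
 [0.1, 0.6]].

Step 3 — form the quadratic (x - mu)^T · Sigma^{-1} · (x - mu):
  Sigma^{-1} · (x - mu) = (-0.1, -1.6).
  (x - mu)^T · [Sigma^{-1} · (x - mu)] = (2)·(-0.1) + (-3)·(-1.6) = 4.6.

Step 4 — take square root: d = √(4.6) ≈ 2.1448.

d(x, mu) = √(4.6) ≈ 2.1448


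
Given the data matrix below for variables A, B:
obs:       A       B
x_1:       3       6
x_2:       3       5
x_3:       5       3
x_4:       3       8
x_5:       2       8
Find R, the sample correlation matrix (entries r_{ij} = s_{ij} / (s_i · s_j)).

Step 1 — column means:
  mean(A) = (3 + 3 + 5 + 3 + 2) / 5 = 16/5 = 3.2
  mean(B) = (6 + 5 + 3 + 8 + 8) / 5 = 30/5 = 6

Step 2 — sample variances and covariances s[i,j] = (1/(n-1)) · Σ_k (x_{k,i} - mean_i) · (x_{k,j} - mean_j), with n-1 = 4:
  s[A,A] = ((-0.2)·(-0.2) + (-0.2)·(-0.2) + (1.8)·(1.8) + (-0.2)·(-0.2) + (-1.2)·(-1.2)) / 4 = 4.8/4 = 1.2
  s[A,B] = ((-0.2)·(0) + (-0.2)·(-1) + (1.8)·(-3) + (-0.2)·(2) + (-1.2)·(2)) / 4 = -8/4 = -2
  s[B,B] = ((0)·(0) + (-1)·(-1) + (-3)·(-3) + (2)·(2) + (2)·(2)) / 4 = 18/4 = 4.5
  Sample standard deviations s_i = √(s[i,i]):
  s(A) = √(1.2) = 1.0954
  s(B) = √(4.5) = 2.1213

Step 3 — r_{ij} = s_{ij} / (s_i · s_j):
  r[A,A] = 1 (diagonal).
  r[A,B] = -2 / (1.0954 · 2.1213) = -2 / 2.3238 = -0.8607
  r[B,B] = 1 (diagonal).

R is symmetric with unit diagonal. Assembling:

R = [[1, -0.8607],
 [-0.8607, 1]]


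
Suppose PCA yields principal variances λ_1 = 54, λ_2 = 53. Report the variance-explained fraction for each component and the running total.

Step 1 — total variance = trace(Sigma) = Σ λ_i = 54 + 53 = 107.

Step 2 — fraction explained by component i = λ_i / Σ λ:
  PC1: 54/107 = 0.5047
  PC2: 53/107 = 0.4953

Step 3 — cumulative fraction after k components = (λ_1 + ... + λ_k) / Σ λ:
  k = 1: 54/107 = 0.5047
  k = 2: (54 + 53)/107 = 107/107 = 1

Summary (fraction, with percent):

explained: PC1 0.5047 (50.47%), PC2 0.4953 (49.53%);  cumulative: 0.5047, 1


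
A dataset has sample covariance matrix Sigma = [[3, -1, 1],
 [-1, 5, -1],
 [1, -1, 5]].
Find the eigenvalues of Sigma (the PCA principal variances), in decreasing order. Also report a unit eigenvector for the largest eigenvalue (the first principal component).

Step 1 — characteristic polynomial p(λ) = det(λI - Sigma) = λ³ - tr·λ² + c_1·λ - det, where tr = trace, c_1 = sum of the principal 2×2 minors, det = det(Sigma):
  tr = 3 + 5 + 5 = 13,
  c_1 = (3·5 - (-1)²) + (3·5 - (1)²) + (5·5 - (-1)²) = 14 + 14 + 24 = 52,
  det = 3·(5·5 - (-1)²) - (-1)·((-1)·5 - (-1)·(1)) + (1)·((-1)·(-1) - 5·(1)) = 3·(24) - (-1)·(-4) + (1)·(-4) = 64.
  So p(λ) = λ³ - 13λ² + 52λ - 64.
Step 2 — look for an integer root (rational root theorem: any rational root is an integer divisor of 64). Testing λ = 4:
  p(4) = 64 - 208 + 208 - 64 = 0  ✓
  Dividing out (λ - 4): p(λ) = (λ - 4)(λ² - 9λ + 16).
Step 3 — remaining eigenvalues from the quadratic λ² - 9λ + 16 = 0:
  Δ = 9² - 4·16 = 81 - 64 = 17,  λ = (9 ± √17)/2 = (9 ± 4.1231)/2 ≈ 6.5616 or 2.4384.
  Sorted: λ_1 = 6.5616,  λ_2 = 4,  λ_3 = 2.4384  (check: sum = 13 = tr ✓).

Step 4 — unit eigenvector for λ_1 ≈ 6.5616: v spans the null space of (Sigma - λ_1 I), whose rows are
  r_1 = (-3.5616, -1, 1),  r_2 = (-1, -1.5616, -1),  r_3 = (1, -1, -1.5616).
  v is orthogonal to every row, so take v ∝ r_1 × r_2 = ((-1)·(-1) - (1)·(-1.5616), (1)·(-1) - (-3.5616)·(-1), (-3.5616)·(-1.5616) - (-1)·(-1)) ≈ (2.5616, -4.5616, 4.5616).
  Let u = (2.5616, -4.5616, 4.5616).
  ||u|| = √((2.5616)² + (-4.5616)² + (4.5616)²) = √(48.1771) ≈ 6.941,  v_1 = u/||u|| ≈ (0.369, -0.6572, 0.6572) (||v_1|| = 1).

λ_1 = 6.5616,  λ_2 = 4,  λ_3 = 2.4384;  v_1 ≈ (0.369, -0.6572, 0.6572)


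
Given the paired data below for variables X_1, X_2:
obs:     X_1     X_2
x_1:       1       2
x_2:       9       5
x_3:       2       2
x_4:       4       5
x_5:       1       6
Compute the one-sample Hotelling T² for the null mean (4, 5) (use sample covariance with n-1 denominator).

Step 1 — sample mean vector:
  mean(X_1) = (1 + 9 + 2 + 4 + 1) / 5 = 17/5 = 3.4
  mean(X_2) = (2 + 5 + 2 + 5 + 6) / 5 = 20/5 = 4
  x̄ = (3.4, 4),  deviation x̄ - mu_0 = (3.4, 4) - (4, 5) = (-0.6, -1).

Step 2 — sample covariance matrix, S[i,j] = (1/(n-1)) · Σ_k (x_{k,i} - mean_i) · (x_{k,j} - mean_j), divisor n-1 = 4:
  S[X_1,X_1] = ((-2.4)·(-2.4) + (5.6)·(5.6) + (-1.4)·(-1.4) + (0.6)·(0.6) + (-2.4)·(-2.4)) / 4 = 45.2/4 = 11.3
  S[X_1,X_2] = ((-2.4)·(-2) + (5.6)·(1) + (-1.4)·(-2) + (0.6)·(1) + (-2.4)·(2)) / 4 = 9/4 = 2.25
  S[X_2,X_2] = ((-2)·(-2) + (1)·(1) + (-2)·(-2) + (1)·(1) + (2)·(2)) / 4 = 14/4 = 3.5
  S = [[11.3, 2.25],
 [2.25, 3.5]].

Step 3 — invert S. det(S) = 11.3·3.5 - (2.25)² = 34.4875.
  S^{-1} = (1/det) · [[d, -b], [-b, a]] = [[0.1015, -0.0652],
 [-0.0652, 0.3277]].

Step 4 — quadratic form (x̄ - mu_0)^T · S^{-1} · (x̄ - mu_0):
  S^{-1} · (x̄ - mu_0) = (0.0043, -0.2885),
  (x̄ - mu_0)^T · [...] = (-0.6)·(0.0043) + (-1)·(-0.2885) = 0.2859.

Step 5 — scale by n: T² = 5 · 0.2859 = 1.4295.

T² ≈ 1.4295


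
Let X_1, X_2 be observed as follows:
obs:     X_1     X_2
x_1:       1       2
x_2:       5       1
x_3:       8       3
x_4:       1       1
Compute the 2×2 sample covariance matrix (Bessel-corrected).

Step 1 — column means:
  mean(X_1) = (1 + 5 + 8 + 1) / 4 = 15/4 = 3.75
  mean(X_2) = (2 + 1 + 3 + 1) / 4 = 7/4 = 1.75

Step 2 — sample covariance S[i,j] = (1/(n-1)) · Σ_k (x_{k,i} - mean_i) · (x_{k,j} - mean_j), with n-1 = 3.
  S[X_1,X_1] = ((-2.75)·(-2.75) + (1.25)·(1.25) + (4.25)·(4.25) + (-2.75)·(-2.75)) / 3 = 34.75/3 = 11.5833
  S[X_1,X_2] = ((-2.75)·(0.25) + (1.25)·(-0.75) + (4.25)·(1.25) + (-2.75)·(-0.75)) / 3 = 5.75/3 = 1.9167
  S[X_2,X_2] = ((0.25)·(0.25) + (-0.75)·(-0.75) + (1.25)·(1.25) + (-0.75)·(-0.75)) / 3 = 2.75/3 = 0.9167

S is symmetric (S[j,i] = S[i,j]). Assembling:

S = [[11.5833, 1.9167],
 [1.9167, 0.9167]]


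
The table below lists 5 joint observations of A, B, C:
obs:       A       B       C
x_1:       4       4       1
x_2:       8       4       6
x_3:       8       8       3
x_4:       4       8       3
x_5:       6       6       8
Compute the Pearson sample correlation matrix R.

Step 1 — column means:
  mean(A) = (4 + 8 + 8 + 4 + 6) / 5 = 30/5 = 6
  mean(B) = (4 + 4 + 8 + 8 + 6) / 5 = 30/5 = 6
  mean(C) = (1 + 6 + 3 + 3 + 8) / 5 = 21/5 = 4.2

Step 2 — sample variances and covariances s[i,j] = (1/(n-1)) · Σ_k (x_{k,i} - mean_i) · (x_{k,j} - mean_j), with n-1 = 4:
  s[A,A] = ((-2)·(-2) + (2)·(2) + (2)·(2) + (-2)·(-2) + (0)·(0)) / 4 = 16/4 = 4
  s[A,B] = ((-2)·(-2) + (2)·(-2) + (2)·(2) + (-2)·(2) + (0)·(0)) / 4 = 0/4 = 0
  s[A,C] = ((-2)·(-3.2) + (2)·(1.8) + (2)·(-1.2) + (-2)·(-1.2) + (0)·(3.8)) / 4 = 10/4 = 2.5
  s[B,B] = ((-2)·(-2) + (-2)·(-2) + (2)·(2) + (2)·(2) + (0)·(0)) / 4 = 16/4 = 4
  s[B,C] = ((-2)·(-3.2) + (-2)·(1.8) + (2)·(-1.2) + (2)·(-1.2) + (0)·(3.8)) / 4 = -2/4 = -0.5
  s[C,C] = ((-3.2)·(-3.2) + (1.8)·(1.8) + (-1.2)·(-1.2) + (-1.2)·(-1.2) + (3.8)·(3.8)) / 4 = 30.8/4 = 7.7
  Sample standard deviations s_i = √(s[i,i]):
  s(A) = √(4) = 2
  s(B) = √(4) = 2
  s(C) = √(7.7) = 2.7749

Step 3 — r_{ij} = s_{ij} / (s_i · s_j):
  r[A,A] = 1 (diagonal).
  r[A,B] = 0 / (2 · 2) = 0 / 4 = 0
  r[A,C] = 2.5 / (2 · 2.7749) = 2.5 / 5.5498 = 0.4505
  r[B,B] = 1 (diagonal).
  r[B,C] = -0.5 / (2 · 2.7749) = -0.5 / 5.5498 = -0.0901
  r[C,C] = 1 (diagonal).

R is symmetric with unit diagonal. Assembling:

R = [[1, 0, 0.4505],
 [0, 1, -0.0901],
 [0.4505, -0.0901, 1]]


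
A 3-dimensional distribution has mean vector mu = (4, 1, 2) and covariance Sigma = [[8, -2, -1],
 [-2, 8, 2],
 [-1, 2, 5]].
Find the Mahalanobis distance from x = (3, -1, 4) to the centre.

Step 1 — centre the observation: (x - mu) = (-1, -2, 2).

Step 2 — invert Sigma (cofactor / det for 3×3, or solve directly):
  Sigma^{-1} = [[0.1343, 0.0299, 0.0149],
 [0.0299, 0.1455, -0.0522],
 [0.0149, -0.0522, 0.2239]].

Step 3 — form the quadratic (x - mu)^T · Sigma^{-1} · (x - mu):
  Sigma^{-1} · (x - mu) = (-0.1642, -0.4254, 0.5373).
  (x - mu)^T · [Sigma^{-1} · (x - mu)] = (-1)·(-0.1642) + (-2)·(-0.4254) + (2)·(0.5373) = 2.0896.

Step 4 — take square root: d = √(2.0896) ≈ 1.4455.

d(x, mu) = √(2.0896) ≈ 1.4455


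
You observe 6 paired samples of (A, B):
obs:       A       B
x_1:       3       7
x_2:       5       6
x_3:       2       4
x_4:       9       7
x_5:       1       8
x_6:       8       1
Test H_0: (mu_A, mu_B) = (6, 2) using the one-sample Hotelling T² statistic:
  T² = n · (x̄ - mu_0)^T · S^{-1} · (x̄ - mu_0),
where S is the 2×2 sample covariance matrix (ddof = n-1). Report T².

Step 1 — sample mean vector:
  mean(A) = (3 + 5 + 2 + 9 + 1 + 8) / 6 = 28/6 = 4.6667
  mean(B) = (7 + 6 + 4 + 7 + 8 + 1) / 6 = 33/6 = 5.5
  x̄ = (4.6667, 5.5),  deviation x̄ - mu_0 = (4.6667, 5.5) - (6, 2) = (-1.3333, 3.5).

Step 2 — sample covariance matrix, S[i,j] = (1/(n-1)) · Σ_k (x_{k,i} - mean_i) · (x_{k,j} - mean_j), divisor n-1 = 5:
  S[A,A] = ((-1.6667)·(-1.6667) + (0.3333)·(0.3333) + (-2.6667)·(-2.6667) + (4.3333)·(4.3333) + (-3.6667)·(-3.6667) + (3.3333)·(3.3333)) / 5 = 53.3333/5 = 10.6667
  S[A,B] = ((-1.6667)·(1.5) + (0.3333)·(0.5) + (-2.6667)·(-1.5) + (4.3333)·(1.5) + (-3.6667)·(2.5) + (3.3333)·(-4.5)) / 5 = -16/5 = -3.2
  S[B,B] = ((1.5)·(1.5) + (0.5)·(0.5) + (-1.5)·(-1.5) + (1.5)·(1.5) + (2.5)·(2.5) + (-4.5)·(-4.5)) / 5 = 33.5/5 = 6.7
  S = [[10.6667, -3.2],
 [-3.2, 6.7]].

Step 3 — invert S. det(S) = 10.6667·6.7 - (-3.2)² = 61.2267.
  S^{-1} = (1/det) · [[d, -b], [-b, a]] = [[0.1094, 0.0523],
 [0.0523, 0.1742]].

Step 4 — quadratic form (x̄ - mu_0)^T · S^{-1} · (x̄ - mu_0):
  S^{-1} · (x̄ - mu_0) = (0.037, 0.5401),
  (x̄ - mu_0)^T · [...] = (-1.3333)·(0.037) + (3.5)·(0.5401) = 1.8409.

Step 5 — scale by n: T² = 6 · 1.8409 = 11.0453.

T² ≈ 11.0453


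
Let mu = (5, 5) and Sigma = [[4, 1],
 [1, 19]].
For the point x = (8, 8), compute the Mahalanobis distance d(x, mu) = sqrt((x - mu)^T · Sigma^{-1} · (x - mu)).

Step 1 — centre the observation: (x - mu) = (3, 3).

Step 2 — invert Sigma. det(Sigma) = 4·19 - (1)² = 75.
  Sigma^{-1} = (1/det) · [[d, -b], [-b, a]] = [[0.2533, -0.0133],
 [-0.0133, 0.0533]].

Step 3 — form the quadratic (x - mu)^T · Sigma^{-1} · (x - mu):
  Sigma^{-1} · (x - mu) = (0.72, 0.12).
  (x - mu)^T · [Sigma^{-1} · (x - mu)] = (3)·(0.72) + (3)·(0.12) = 2.52.

Step 4 — take square root: d = √(2.52) ≈ 1.5875.

d(x, mu) = √(2.52) ≈ 1.5875


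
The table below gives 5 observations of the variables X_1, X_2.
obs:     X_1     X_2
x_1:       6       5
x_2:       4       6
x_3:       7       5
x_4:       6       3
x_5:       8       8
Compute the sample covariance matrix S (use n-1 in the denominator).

Step 1 — column means:
  mean(X_1) = (6 + 4 + 7 + 6 + 8) / 5 = 31/5 = 6.2
  mean(X_2) = (5 + 6 + 5 + 3 + 8) / 5 = 27/5 = 5.4

Step 2 — sample covariance S[i,j] = (1/(n-1)) · Σ_k (x_{k,i} - mean_i) · (x_{k,j} - mean_j), with n-1 = 4.
  S[X_1,X_1] = ((-0.2)·(-0.2) + (-2.2)·(-2.2) + (0.8)·(0.8) + (-0.2)·(-0.2) + (1.8)·(1.8)) / 4 = 8.8/4 = 2.2
  S[X_1,X_2] = ((-0.2)·(-0.4) + (-2.2)·(0.6) + (0.8)·(-0.4) + (-0.2)·(-2.4) + (1.8)·(2.6)) / 4 = 3.6/4 = 0.9
  S[X_2,X_2] = ((-0.4)·(-0.4) + (0.6)·(0.6) + (-0.4)·(-0.4) + (-2.4)·(-2.4) + (2.6)·(2.6)) / 4 = 13.2/4 = 3.3

S is symmetric (S[j,i] = S[i,j]). Assembling:

S = [[2.2, 0.9],
 [0.9, 3.3]]


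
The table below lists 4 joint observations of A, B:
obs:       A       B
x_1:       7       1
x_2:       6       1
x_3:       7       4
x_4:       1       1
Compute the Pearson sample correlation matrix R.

Step 1 — column means:
  mean(A) = (7 + 6 + 7 + 1) / 4 = 21/4 = 5.25
  mean(B) = (1 + 1 + 4 + 1) / 4 = 7/4 = 1.75

Step 2 — sample variances and covariances s[i,j] = (1/(n-1)) · Σ_k (x_{k,i} - mean_i) · (x_{k,j} - mean_j), with n-1 = 3:
  s[A,A] = ((1.75)·(1.75) + (0.75)·(0.75) + (1.75)·(1.75) + (-4.25)·(-4.25)) / 3 = 24.75/3 = 8.25
  s[A,B] = ((1.75)·(-0.75) + (0.75)·(-0.75) + (1.75)·(2.25) + (-4.25)·(-0.75)) / 3 = 5.25/3 = 1.75
  s[B,B] = ((-0.75)·(-0.75) + (-0.75)·(-0.75) + (2.25)·(2.25) + (-0.75)·(-0.75)) / 3 = 6.75/3 = 2.25
  Sample standard deviations s_i = √(s[i,i]):
  s(A) = √(8.25) = 2.8723
  s(B) = √(2.25) = 1.5

Step 3 — r_{ij} = s_{ij} / (s_i · s_j):
  r[A,A] = 1 (diagonal).
  r[A,B] = 1.75 / (2.8723 · 1.5) = 1.75 / 4.3084 = 0.4062
  r[B,B] = 1 (diagonal).

R is symmetric with unit diagonal. Assembling:

R = [[1, 0.4062],
 [0.4062, 1]]


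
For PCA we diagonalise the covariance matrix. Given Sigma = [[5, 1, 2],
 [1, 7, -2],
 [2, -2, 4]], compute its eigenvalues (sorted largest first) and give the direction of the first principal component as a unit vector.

Step 1 — characteristic polynomial p(λ) = det(λI - Sigma) = λ³ - tr·λ² + c_1·λ - det, where tr = trace, c_1 = sum of the principal 2×2 minors, det = det(Sigma):
  tr = 5 + 7 + 4 = 16,
  c_1 = (5·7 - (1)²) + (5·4 - (2)²) + (7·4 - (-2)²) = 34 + 16 + 24 = 74,
  det = 5·(7·4 - (-2)²) - (1)·((1)·4 - (-2)·(2)) + (2)·((1)·(-2) - 7·(2)) = 5·(24) - (1)·(8) + (2)·(-16) = 80.
  So p(λ) = λ³ - 16λ² + 74λ - 80.
Step 2 — look for an integer root (rational root theorem: any rational root is an integer divisor of 80). Testing λ = 8:
  p(8) = 512 - 1024 + 592 - 80 = 0  ✓
  Dividing out (λ - 8): p(λ) = (λ - 8)(λ² - 8λ + 10).
Step 3 — remaining eigenvalues from the quadratic λ² - 8λ + 10 = 0:
  Δ = 8² - 4·10 = 64 - 40 = 24,  λ = (8 ± √24)/2 = (8 ± 4.899)/2 ≈ 6.4495 or 1.5505.
  Sorted: λ_1 = 8,  λ_2 = 6.4495,  λ_3 = 1.5505  (check: sum = 16 = tr ✓).

Step 4 — unit eigenvector for λ_1 = 8: v spans the null space of (Sigma - λ_1 I), whose rows are
  r_1 = (-3, 1, 2),  r_2 = (1, -1, -2),  r_3 = (2, -2, -4).
  v is orthogonal to every row, so take v ∝ r_1 × r_2 = ((1)·(-2) - (2)·(-1), (2)·(1) - (-3)·(-2), (-3)·(-1) - (1)·(1)) = (0, -4, 2).
  Rescale (divide by 2; multiply by -1 so the first nonzero entry is positive): u = (0, 2, -1).
  ||u|| = √((0)² + (2)² + (-1)²) = √(5) ≈ 2.2361,  v_1 = u/||u|| ≈ (0, 0.8944, -0.4472) (||v_1|| = 1).

λ_1 = 8,  λ_2 = 6.4495,  λ_3 = 1.5505;  v_1 ≈ (0, 0.8944, -0.4472)


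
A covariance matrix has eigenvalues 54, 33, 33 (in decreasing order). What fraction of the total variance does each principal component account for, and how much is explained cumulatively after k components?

Step 1 — total variance = trace(Sigma) = Σ λ_i = 54 + 33 + 33 = 120.

Step 2 — fraction explained by component i = λ_i / Σ λ:
  PC1: 54/120 = 0.45
  PC2: 33/120 = 0.275
  PC3: 33/120 = 0.275

Step 3 — cumulative fraction after k components = (λ_1 + ... + λ_k) / Σ λ:
  k = 1: 54/120 = 0.45
  k = 2: (54 + 33)/120 = 87/120 = 0.725
  k = 3: (54 + 33 + 33)/120 = 120/120 = 1

Summary (fraction, with percent):

explained: PC1 0.45 (45%), PC2 0.275 (27.5%), PC3 0.275 (27.5%);  cumulative: 0.45, 0.725, 1


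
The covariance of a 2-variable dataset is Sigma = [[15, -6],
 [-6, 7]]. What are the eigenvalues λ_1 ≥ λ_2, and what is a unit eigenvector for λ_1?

Step 1 — characteristic polynomial of 2×2 Sigma:
  det(Sigma - λI) = λ² - trace · λ + det = 0.
  trace = 15 + 7 = 22, det = 15·7 - (-6)² = 69.
Step 2 — discriminant:
  Δ = trace² - 4·det = 484 - 276 = 208.
Step 3 — eigenvalues:
  λ = (trace ± √Δ)/2 = (22 ± 14.4222)/2,
  λ_1 = 18.2111,  λ_2 = 3.7889.

Step 4 — unit eigenvector for λ_1: solve (Sigma - λ_1 I)v = 0. First row:
  (15 - 18.2111)·v_x + (-6)·v_y = 0, i.e. (-3.2111)·v_x + (-6)·v_y = 0,
  so v ∝ (b, λ_1 - a) = (-6, 3.2111); multiply by -1 so the first entry is positive: u = (6, -3.2111).
  ||u|| = √((6)² + (-3.2111)²) = √(46.3112) ≈ 6.8052,
  v_1 = u/||u|| ≈ (0.8817, -0.4719) (||v_1|| = 1).

λ_1 = 18.2111,  λ_2 = 3.7889;  v_1 ≈ (0.8817, -0.4719)


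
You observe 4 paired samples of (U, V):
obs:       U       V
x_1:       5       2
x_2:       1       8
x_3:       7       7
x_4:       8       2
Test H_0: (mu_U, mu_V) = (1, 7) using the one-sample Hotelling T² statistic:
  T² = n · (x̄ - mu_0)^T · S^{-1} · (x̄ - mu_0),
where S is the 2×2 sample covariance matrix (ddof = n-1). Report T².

Step 1 — sample mean vector:
  mean(U) = (5 + 1 + 7 + 8) / 4 = 21/4 = 5.25
  mean(V) = (2 + 8 + 7 + 2) / 4 = 19/4 = 4.75
  x̄ = (5.25, 4.75),  deviation x̄ - mu_0 = (5.25, 4.75) - (1, 7) = (4.25, -2.25).

Step 2 — sample covariance matrix, S[i,j] = (1/(n-1)) · Σ_k (x_{k,i} - mean_i) · (x_{k,j} - mean_j), divisor n-1 = 3:
  S[U,U] = ((-0.25)·(-0.25) + (-4.25)·(-4.25) + (1.75)·(1.75) + (2.75)·(2.75)) / 3 = 28.75/3 = 9.5833
  S[U,V] = ((-0.25)·(-2.75) + (-4.25)·(3.25) + (1.75)·(2.25) + (2.75)·(-2.75)) / 3 = -16.75/3 = -5.5833
  S[V,V] = ((-2.75)·(-2.75) + (3.25)·(3.25) + (2.25)·(2.25) + (-2.75)·(-2.75)) / 3 = 30.75/3 = 10.25
  S = [[9.5833, -5.5833],
 [-5.5833, 10.25]].

Step 3 — invert S. det(S) = 9.5833·10.25 - (-5.5833)² = 67.0556.
  S^{-1} = (1/det) · [[d, -b], [-b, a]] = [[0.1529, 0.0833],
 [0.0833, 0.1429]].

Step 4 — quadratic form (x̄ - mu_0)^T · S^{-1} · (x̄ - mu_0):
  S^{-1} · (x̄ - mu_0) = (0.4623, 0.0323),
  (x̄ - mu_0)^T · [...] = (4.25)·(0.4623) + (-2.25)·(0.0323) = 1.8921.

Step 5 — scale by n: T² = 4 · 1.8921 = 7.5684.

T² ≈ 7.5684


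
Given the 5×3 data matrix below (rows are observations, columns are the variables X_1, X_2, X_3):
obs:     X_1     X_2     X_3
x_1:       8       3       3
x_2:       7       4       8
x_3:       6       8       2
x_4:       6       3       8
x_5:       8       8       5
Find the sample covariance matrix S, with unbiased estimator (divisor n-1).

Step 1 — column means:
  mean(X_1) = (8 + 7 + 6 + 6 + 8) / 5 = 35/5 = 7
  mean(X_2) = (3 + 4 + 8 + 3 + 8) / 5 = 26/5 = 5.2
  mean(X_3) = (3 + 8 + 2 + 8 + 5) / 5 = 26/5 = 5.2

Step 2 — sample covariance S[i,j] = (1/(n-1)) · Σ_k (x_{k,i} - mean_i) · (x_{k,j} - mean_j), with n-1 = 4.
  S[X_1,X_1] = ((1)·(1) + (0)·(0) + (-1)·(-1) + (-1)·(-1) + (1)·(1)) / 4 = 4/4 = 1
  S[X_1,X_2] = ((1)·(-2.2) + (0)·(-1.2) + (-1)·(2.8) + (-1)·(-2.2) + (1)·(2.8)) / 4 = 0/4 = 0
  S[X_1,X_3] = ((1)·(-2.2) + (0)·(2.8) + (-1)·(-3.2) + (-1)·(2.8) + (1)·(-0.2)) / 4 = -2/4 = -0.5
  S[X_2,X_2] = ((-2.2)·(-2.2) + (-1.2)·(-1.2) + (2.8)·(2.8) + (-2.2)·(-2.2) + (2.8)·(2.8)) / 4 = 26.8/4 = 6.7
  S[X_2,X_3] = ((-2.2)·(-2.2) + (-1.2)·(2.8) + (2.8)·(-3.2) + (-2.2)·(2.8) + (2.8)·(-0.2)) / 4 = -14.2/4 = -3.55
  S[X_3,X_3] = ((-2.2)·(-2.2) + (2.8)·(2.8) + (-3.2)·(-3.2) + (2.8)·(2.8) + (-0.2)·(-0.2)) / 4 = 30.8/4 = 7.7

S is symmetric (S[j,i] = S[i,j]). Assembling:

S = [[1, 0, -0.5],
 [0, 6.7, -3.55],
 [-0.5, -3.55, 7.7]]


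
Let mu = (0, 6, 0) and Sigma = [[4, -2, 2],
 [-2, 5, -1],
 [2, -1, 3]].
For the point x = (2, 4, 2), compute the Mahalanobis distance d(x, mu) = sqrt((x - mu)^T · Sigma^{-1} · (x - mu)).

Step 1 — centre the observation: (x - mu) = (2, -2, 2).

Step 2 — invert Sigma (cofactor / det for 3×3, or solve directly):
  Sigma^{-1} = [[0.4375, 0.125, -0.25],
 [0.125, 0.25, 0],
 [-0.25, 0, 0.5]].

Step 3 — form the quadratic (x - mu)^T · Sigma^{-1} · (x - mu):
  Sigma^{-1} · (x - mu) = (0.125, -0.25, 0.5).
  (x - mu)^T · [Sigma^{-1} · (x - mu)] = (2)·(0.125) + (-2)·(-0.25) + (2)·(0.5) = 1.75.

Step 4 — take square root: d = √(1.75) ≈ 1.3229.

d(x, mu) = √(1.75) ≈ 1.3229


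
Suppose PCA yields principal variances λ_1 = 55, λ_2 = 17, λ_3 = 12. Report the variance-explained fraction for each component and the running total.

Step 1 — total variance = trace(Sigma) = Σ λ_i = 55 + 17 + 12 = 84.

Step 2 — fraction explained by component i = λ_i / Σ λ:
  PC1: 55/84 = 0.6548
  PC2: 17/84 = 0.2024
  PC3: 12/84 = 0.1429

Step 3 — cumulative fraction after k components = (λ_1 + ... + λ_k) / Σ λ:
  k = 1: 55/84 = 0.6548
  k = 2: (55 + 17)/84 = 72/84 = 0.8571
  k = 3: (55 + 17 + 12)/84 = 84/84 = 1

Summary (fraction, with percent):

explained: PC1 0.6548 (65.48%), PC2 0.2024 (20.24%), PC3 0.1429 (14.29%);  cumulative: 0.6548, 0.8571, 1


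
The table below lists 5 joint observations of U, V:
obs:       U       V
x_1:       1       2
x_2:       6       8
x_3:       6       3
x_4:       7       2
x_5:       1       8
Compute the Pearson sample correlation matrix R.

Step 1 — column means:
  mean(U) = (1 + 6 + 6 + 7 + 1) / 5 = 21/5 = 4.2
  mean(V) = (2 + 8 + 3 + 2 + 8) / 5 = 23/5 = 4.6

Step 2 — sample variances and covariances s[i,j] = (1/(n-1)) · Σ_k (x_{k,i} - mean_i) · (x_{k,j} - mean_j), with n-1 = 4:
  s[U,U] = ((-3.2)·(-3.2) + (1.8)·(1.8) + (1.8)·(1.8) + (2.8)·(2.8) + (-3.2)·(-3.2)) / 4 = 34.8/4 = 8.7
  s[U,V] = ((-3.2)·(-2.6) + (1.8)·(3.4) + (1.8)·(-1.6) + (2.8)·(-2.6) + (-3.2)·(3.4)) / 4 = -6.6/4 = -1.65
  s[V,V] = ((-2.6)·(-2.6) + (3.4)·(3.4) + (-1.6)·(-1.6) + (-2.6)·(-2.6) + (3.4)·(3.4)) / 4 = 39.2/4 = 9.8
  Sample standard deviations s_i = √(s[i,i]):
  s(U) = √(8.7) = 2.9496
  s(V) = √(9.8) = 3.1305

Step 3 — r_{ij} = s_{ij} / (s_i · s_j):
  r[U,U] = 1 (diagonal).
  r[U,V] = -1.65 / (2.9496 · 3.1305) = -1.65 / 9.2336 = -0.1787
  r[V,V] = 1 (diagonal).

R is symmetric with unit diagonal. Assembling:

R = [[1, -0.1787],
 [-0.1787, 1]]


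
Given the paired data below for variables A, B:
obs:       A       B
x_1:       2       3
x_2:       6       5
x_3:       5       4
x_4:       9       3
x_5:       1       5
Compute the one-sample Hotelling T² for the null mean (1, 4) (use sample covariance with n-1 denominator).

Step 1 — sample mean vector:
  mean(A) = (2 + 6 + 5 + 9 + 1) / 5 = 23/5 = 4.6
  mean(B) = (3 + 5 + 4 + 3 + 5) / 5 = 20/5 = 4
  x̄ = (4.6, 4),  deviation x̄ - mu_0 = (4.6, 4) - (1, 4) = (3.6, 0).

Step 2 — sample covariance matrix, S[i,j] = (1/(n-1)) · Σ_k (x_{k,i} - mean_i) · (x_{k,j} - mean_j), divisor n-1 = 4:
  S[A,A] = ((-2.6)·(-2.6) + (1.4)·(1.4) + (0.4)·(0.4) + (4.4)·(4.4) + (-3.6)·(-3.6)) / 4 = 41.2/4 = 10.3
  S[A,B] = ((-2.6)·(-1) + (1.4)·(1) + (0.4)·(0) + (4.4)·(-1) + (-3.6)·(1)) / 4 = -4/4 = -1
  S[B,B] = ((-1)·(-1) + (1)·(1) + (0)·(0) + (-1)·(-1) + (1)·(1)) / 4 = 4/4 = 1
  S = [[10.3, -1],
 [-1, 1]].

Step 3 — invert S. det(S) = 10.3·1 - (-1)² = 9.3.
  S^{-1} = (1/det) · [[d, -b], [-b, a]] = [[0.1075, 0.1075],
 [0.1075, 1.1075]].

Step 4 — quadratic form (x̄ - mu_0)^T · S^{-1} · (x̄ - mu_0):
  S^{-1} · (x̄ - mu_0) = (0.3871, 0.3871),
  (x̄ - mu_0)^T · [...] = (3.6)·(0.3871) + (0)·(0.3871) = 1.3935.

Step 5 — scale by n: T² = 5 · 1.3935 = 6.9677.

T² ≈ 6.9677


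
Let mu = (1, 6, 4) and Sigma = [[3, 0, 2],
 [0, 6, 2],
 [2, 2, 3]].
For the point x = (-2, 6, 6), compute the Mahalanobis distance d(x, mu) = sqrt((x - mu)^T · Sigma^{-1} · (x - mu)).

Step 1 — centre the observation: (x - mu) = (-3, 0, 2).

Step 2 — invert Sigma (cofactor / det for 3×3, or solve directly):
  Sigma^{-1} = [[0.7778, 0.2222, -0.6667],
 [0.2222, 0.2778, -0.3333],
 [-0.6667, -0.3333, 1]].

Step 3 — form the quadratic (x - mu)^T · Sigma^{-1} · (x - mu):
  Sigma^{-1} · (x - mu) = (-3.6667, -1.3333, 4).
  (x - mu)^T · [Sigma^{-1} · (x - mu)] = (-3)·(-3.6667) + (0)·(-1.3333) + (2)·(4) = 19.

Step 4 — take square root: d = √(19) ≈ 4.3589.

d(x, mu) = √(19) ≈ 4.3589


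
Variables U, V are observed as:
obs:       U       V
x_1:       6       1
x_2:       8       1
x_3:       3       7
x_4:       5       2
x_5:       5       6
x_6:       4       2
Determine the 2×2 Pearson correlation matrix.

Step 1 — column means:
  mean(U) = (6 + 8 + 3 + 5 + 5 + 4) / 6 = 31/6 = 5.1667
  mean(V) = (1 + 1 + 7 + 2 + 6 + 2) / 6 = 19/6 = 3.1667

Step 2 — sample variances and covariances s[i,j] = (1/(n-1)) · Σ_k (x_{k,i} - mean_i) · (x_{k,j} - mean_j), with n-1 = 5:
  s[U,U] = ((0.8333)·(0.8333) + (2.8333)·(2.8333) + (-2.1667)·(-2.1667) + (-0.1667)·(-0.1667) + (-0.1667)·(-0.1667) + (-1.1667)·(-1.1667)) / 5 = 14.8333/5 = 2.9667
  s[U,V] = ((0.8333)·(-2.1667) + (2.8333)·(-2.1667) + (-2.1667)·(3.8333) + (-0.1667)·(-1.1667) + (-0.1667)·(2.8333) + (-1.1667)·(-1.1667)) / 5 = -15.1667/5 = -3.0333
  s[V,V] = ((-2.1667)·(-2.1667) + (-2.1667)·(-2.1667) + (3.8333)·(3.8333) + (-1.1667)·(-1.1667) + (2.8333)·(2.8333) + (-1.1667)·(-1.1667)) / 5 = 34.8333/5 = 6.9667
  Sample standard deviations s_i = √(s[i,i]):
  s(U) = √(2.9667) = 1.7224
  s(V) = √(6.9667) = 2.6394

Step 3 — r_{ij} = s_{ij} / (s_i · s_j):
  r[U,U] = 1 (diagonal).
  r[U,V] = -3.0333 / (1.7224 · 2.6394) = -3.0333 / 4.5462 = -0.6672
  r[V,V] = 1 (diagonal).

R is symmetric with unit diagonal. Assembling:

R = [[1, -0.6672],
 [-0.6672, 1]]


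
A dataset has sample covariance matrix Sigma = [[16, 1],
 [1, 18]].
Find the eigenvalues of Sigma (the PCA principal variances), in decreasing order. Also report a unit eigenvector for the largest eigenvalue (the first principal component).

Step 1 — characteristic polynomial of 2×2 Sigma:
  det(Sigma - λI) = λ² - trace · λ + det = 0.
  trace = 16 + 18 = 34, det = 16·18 - (1)² = 287.
Step 2 — discriminant:
  Δ = trace² - 4·det = 1156 - 1148 = 8.
Step 3 — eigenvalues:
  λ = (trace ± √Δ)/2 = (34 ± 2.8284)/2,
  λ_1 = 18.4142,  λ_2 = 15.5858.

Step 4 — unit eigenvector for λ_1: solve (Sigma - λ_1 I)v = 0. First row:
  (16 - 18.4142)·v_x + (1)·v_y = 0, i.e. (-2.4142)·v_x + (1)·v_y = 0,
  so v ∝ (b, λ_1 - a) = (1, 2.4142) = u.
  ||u|| = √((1)² + (2.4142)²) = √(6.8284) ≈ 2.6131,
  v_1 = u/||u|| ≈ (0.3827, 0.9239) (||v_1|| = 1).

λ_1 = 18.4142,  λ_2 = 15.5858;  v_1 ≈ (0.3827, 0.9239)


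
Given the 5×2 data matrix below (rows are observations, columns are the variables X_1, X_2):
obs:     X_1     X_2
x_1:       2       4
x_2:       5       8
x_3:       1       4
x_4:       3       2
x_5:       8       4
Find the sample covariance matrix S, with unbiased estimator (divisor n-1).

Step 1 — column means:
  mean(X_1) = (2 + 5 + 1 + 3 + 8) / 5 = 19/5 = 3.8
  mean(X_2) = (4 + 8 + 4 + 2 + 4) / 5 = 22/5 = 4.4

Step 2 — sample covariance S[i,j] = (1/(n-1)) · Σ_k (x_{k,i} - mean_i) · (x_{k,j} - mean_j), with n-1 = 4.
  S[X_1,X_1] = ((-1.8)·(-1.8) + (1.2)·(1.2) + (-2.8)·(-2.8) + (-0.8)·(-0.8) + (4.2)·(4.2)) / 4 = 30.8/4 = 7.7
  S[X_1,X_2] = ((-1.8)·(-0.4) + (1.2)·(3.6) + (-2.8)·(-0.4) + (-0.8)·(-2.4) + (4.2)·(-0.4)) / 4 = 6.4/4 = 1.6
  S[X_2,X_2] = ((-0.4)·(-0.4) + (3.6)·(3.6) + (-0.4)·(-0.4) + (-2.4)·(-2.4) + (-0.4)·(-0.4)) / 4 = 19.2/4 = 4.8

S is symmetric (S[j,i] = S[i,j]). Assembling:

S = [[7.7, 1.6],
 [1.6, 4.8]]


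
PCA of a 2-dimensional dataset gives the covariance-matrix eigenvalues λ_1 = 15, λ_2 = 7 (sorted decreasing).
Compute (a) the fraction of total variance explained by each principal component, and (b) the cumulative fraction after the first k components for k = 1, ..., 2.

Step 1 — total variance = trace(Sigma) = Σ λ_i = 15 + 7 = 22.

Step 2 — fraction explained by component i = λ_i / Σ λ:
  PC1: 15/22 = 0.6818
  PC2: 7/22 = 0.3182

Step 3 — cumulative fraction after k components = (λ_1 + ... + λ_k) / Σ λ:
  k = 1: 15/22 = 0.6818
  k = 2: (15 + 7)/22 = 22/22 = 1

Summary (fraction, with percent):

explained: PC1 0.6818 (68.18%), PC2 0.3182 (31.82%);  cumulative: 0.6818, 1


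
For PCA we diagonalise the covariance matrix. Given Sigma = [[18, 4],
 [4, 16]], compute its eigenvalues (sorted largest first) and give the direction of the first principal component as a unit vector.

Step 1 — characteristic polynomial of 2×2 Sigma:
  det(Sigma - λI) = λ² - trace · λ + det = 0.
  trace = 18 + 16 = 34, det = 18·16 - (4)² = 272.
Step 2 — discriminant:
  Δ = trace² - 4·det = 1156 - 1088 = 68.
Step 3 — eigenvalues:
  λ = (trace ± √Δ)/2 = (34 ± 8.2462)/2,
  λ_1 = 21.1231,  λ_2 = 12.8769.

Step 4 — unit eigenvector for λ_1: solve (Sigma - λ_1 I)v = 0. First row:
  (18 - 21.1231)·v_x + (4)·v_y = 0, i.e. (-3.1231)·v_x + (4)·v_y = 0,
  so v ∝ (b, λ_1 - a) = (4, 3.1231) = u.
  ||u|| = √((4)² + (3.1231)²) = √(25.7538) ≈ 5.0748,
  v_1 = u/||u|| ≈ (0.7882, 0.6154) (||v_1|| = 1).

λ_1 = 21.1231,  λ_2 = 12.8769;  v_1 ≈ (0.7882, 0.6154)


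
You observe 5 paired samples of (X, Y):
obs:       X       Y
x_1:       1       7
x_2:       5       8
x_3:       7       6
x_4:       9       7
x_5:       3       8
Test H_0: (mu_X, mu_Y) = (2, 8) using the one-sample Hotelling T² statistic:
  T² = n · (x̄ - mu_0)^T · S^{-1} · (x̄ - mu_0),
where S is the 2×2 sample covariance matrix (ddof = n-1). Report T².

Step 1 — sample mean vector:
  mean(X) = (1 + 5 + 7 + 9 + 3) / 5 = 25/5 = 5
  mean(Y) = (7 + 8 + 6 + 7 + 8) / 5 = 36/5 = 7.2
  x̄ = (5, 7.2),  deviation x̄ - mu_0 = (5, 7.2) - (2, 8) = (3, -0.8).

Step 2 — sample covariance matrix, S[i,j] = (1/(n-1)) · Σ_k (x_{k,i} - mean_i) · (x_{k,j} - mean_j), divisor n-1 = 4:
  S[X,X] = ((-4)·(-4) + (0)·(0) + (2)·(2) + (4)·(4) + (-2)·(-2)) / 4 = 40/4 = 10
  S[X,Y] = ((-4)·(-0.2) + (0)·(0.8) + (2)·(-1.2) + (4)·(-0.2) + (-2)·(0.8)) / 4 = -4/4 = -1
  S[Y,Y] = ((-0.2)·(-0.2) + (0.8)·(0.8) + (-1.2)·(-1.2) + (-0.2)·(-0.2) + (0.8)·(0.8)) / 4 = 2.8/4 = 0.7
  S = [[10, -1],
 [-1, 0.7]].

Step 3 — invert S. det(S) = 10·0.7 - (-1)² = 6.
  S^{-1} = (1/det) · [[d, -b], [-b, a]] = [[0.1167, 0.1667],
 [0.1667, 1.6667]].

Step 4 — quadratic form (x̄ - mu_0)^T · S^{-1} · (x̄ - mu_0):
  S^{-1} · (x̄ - mu_0) = (0.2167, -0.8333),
  (x̄ - mu_0)^T · [...] = (3)·(0.2167) + (-0.8)·(-0.8333) = 1.3167.

Step 5 — scale by n: T² = 5 · 1.3167 = 6.5833.

T² ≈ 6.5833
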